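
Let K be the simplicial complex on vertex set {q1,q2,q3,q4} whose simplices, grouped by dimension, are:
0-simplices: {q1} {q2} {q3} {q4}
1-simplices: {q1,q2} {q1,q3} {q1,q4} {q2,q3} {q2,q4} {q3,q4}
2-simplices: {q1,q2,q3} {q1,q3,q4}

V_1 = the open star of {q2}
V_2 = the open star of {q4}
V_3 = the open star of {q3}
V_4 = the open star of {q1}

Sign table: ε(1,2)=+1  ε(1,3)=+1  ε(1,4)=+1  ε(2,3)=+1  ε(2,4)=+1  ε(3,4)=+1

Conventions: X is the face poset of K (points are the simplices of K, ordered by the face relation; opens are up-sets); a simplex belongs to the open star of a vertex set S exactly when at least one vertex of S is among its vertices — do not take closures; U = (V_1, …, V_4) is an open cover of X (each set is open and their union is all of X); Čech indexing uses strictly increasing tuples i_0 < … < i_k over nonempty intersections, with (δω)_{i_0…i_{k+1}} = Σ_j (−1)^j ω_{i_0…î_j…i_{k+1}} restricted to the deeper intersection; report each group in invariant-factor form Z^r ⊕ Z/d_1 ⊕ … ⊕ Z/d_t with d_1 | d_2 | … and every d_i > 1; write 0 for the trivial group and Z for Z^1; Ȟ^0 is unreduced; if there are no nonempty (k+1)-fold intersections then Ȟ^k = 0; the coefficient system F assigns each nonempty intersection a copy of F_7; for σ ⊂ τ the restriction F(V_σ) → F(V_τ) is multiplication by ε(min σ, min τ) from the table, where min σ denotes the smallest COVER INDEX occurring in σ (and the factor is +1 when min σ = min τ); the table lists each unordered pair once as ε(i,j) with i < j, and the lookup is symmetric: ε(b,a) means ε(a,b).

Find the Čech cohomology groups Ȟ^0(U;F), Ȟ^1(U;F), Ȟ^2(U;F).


nonempty overlaps:
  V1={{q2},{q1,q2},{q2,q3},{q2,q4},{q1,q2,q3}} V2={{q4},{q1,q4},{q2,q4},{q3,q4},{q1,q3,q4}} V3={{q3},{q1,q3},{q2,q3},{q3,q4},{q1,q2,q3},{q1,q3,q4}} V4={{q1},{q1,q2},{q1,q3},{q1,q4},{q1,q2,q3},{q1,q3,q4}}
  V12={{q2,q4}} V13={{q2,q3},{q1,q2,q3}} V14={{q1,q2},{q1,q2,q3}} V23={{q3,q4},{q1,q3,q4}} V24={{q1,q4},{q1,q3,q4}} V34={{q1,q3},{q1,q2,q3},{q1,q3,q4}}
  V134={{q1,q2,q3}} V234={{q1,q3,q4}}
C dims 4,6,2; δ0: rk_F7 3; δ1: rk_F7 2
degree 0: 4−3−0 = 1 → Ȟ^0 ≅ Z/7
degree 1: 6−2−3 = 1 → Ȟ^1 ≅ Z/7
degree 2: 2−0−2 = 0 → Ȟ^2 ≅ 0

Ȟ^0 = Z/7, Ȟ^1 = Z/7 and Ȟ^2 = 0


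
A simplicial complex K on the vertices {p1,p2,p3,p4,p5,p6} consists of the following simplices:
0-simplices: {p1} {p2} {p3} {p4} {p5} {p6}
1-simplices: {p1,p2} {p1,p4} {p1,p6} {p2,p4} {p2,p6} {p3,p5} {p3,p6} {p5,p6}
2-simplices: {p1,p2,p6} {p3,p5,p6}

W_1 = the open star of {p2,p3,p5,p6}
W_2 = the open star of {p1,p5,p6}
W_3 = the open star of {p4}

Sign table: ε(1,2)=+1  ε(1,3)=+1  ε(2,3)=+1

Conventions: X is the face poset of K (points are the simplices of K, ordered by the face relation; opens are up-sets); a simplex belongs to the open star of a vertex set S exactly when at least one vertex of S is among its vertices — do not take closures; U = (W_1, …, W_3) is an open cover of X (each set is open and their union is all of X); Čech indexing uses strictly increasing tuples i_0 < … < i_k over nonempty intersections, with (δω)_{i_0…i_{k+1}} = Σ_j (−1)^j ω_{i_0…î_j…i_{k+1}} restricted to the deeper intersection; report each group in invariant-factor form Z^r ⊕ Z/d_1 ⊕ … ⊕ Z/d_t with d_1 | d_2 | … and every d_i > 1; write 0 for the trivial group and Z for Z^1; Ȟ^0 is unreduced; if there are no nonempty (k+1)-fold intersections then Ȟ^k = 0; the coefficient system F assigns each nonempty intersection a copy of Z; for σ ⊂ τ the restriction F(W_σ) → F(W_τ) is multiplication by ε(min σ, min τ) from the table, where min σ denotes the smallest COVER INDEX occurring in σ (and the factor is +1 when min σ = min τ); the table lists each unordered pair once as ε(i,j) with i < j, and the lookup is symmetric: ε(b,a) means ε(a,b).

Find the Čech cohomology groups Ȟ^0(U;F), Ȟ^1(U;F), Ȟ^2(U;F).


Ȟ^0 = Z, Ȟ^1 = Z, Ȟ^2 = 0

nonempty overlaps:
  W1={{p2},{p3},{p5},{p6},{p1,p2},{p1,p6},{p2,p4},{p2,p6},{p3,p5},{p3,p6},{p5,p6},{p1,p2,p6},{p3,p5,p6}} W2={{p1},{p5},{p6},{p1,p2},{p1,p4},{p1,p6},{p2,p6},{p3,p5},{p3,p6},{p5,p6},{p1,p2,p6},{p3,p5,p6}} W3={{p4},{p1,p4},{p2,p4}}
  W12={{p5},{p6},{p1,p2},{p1,p6},{p2,p6},{p3,p5},{p3,p6},{p5,p6},{p1,p2,p6},{p3,p5,p6}} W13={{p2,p4}} W23={{p1,p4}}
C dims 3,3; δ0: rk 2, SNF 1^2
degree 0: 3−2−0 = 1 → Ȟ^0 ≅ Z
degree 1: 3−0−2 = 1 → Ȟ^1 ≅ Z
degree 2: 0−0−0 = 0 → Ȟ^2 ≅ 0


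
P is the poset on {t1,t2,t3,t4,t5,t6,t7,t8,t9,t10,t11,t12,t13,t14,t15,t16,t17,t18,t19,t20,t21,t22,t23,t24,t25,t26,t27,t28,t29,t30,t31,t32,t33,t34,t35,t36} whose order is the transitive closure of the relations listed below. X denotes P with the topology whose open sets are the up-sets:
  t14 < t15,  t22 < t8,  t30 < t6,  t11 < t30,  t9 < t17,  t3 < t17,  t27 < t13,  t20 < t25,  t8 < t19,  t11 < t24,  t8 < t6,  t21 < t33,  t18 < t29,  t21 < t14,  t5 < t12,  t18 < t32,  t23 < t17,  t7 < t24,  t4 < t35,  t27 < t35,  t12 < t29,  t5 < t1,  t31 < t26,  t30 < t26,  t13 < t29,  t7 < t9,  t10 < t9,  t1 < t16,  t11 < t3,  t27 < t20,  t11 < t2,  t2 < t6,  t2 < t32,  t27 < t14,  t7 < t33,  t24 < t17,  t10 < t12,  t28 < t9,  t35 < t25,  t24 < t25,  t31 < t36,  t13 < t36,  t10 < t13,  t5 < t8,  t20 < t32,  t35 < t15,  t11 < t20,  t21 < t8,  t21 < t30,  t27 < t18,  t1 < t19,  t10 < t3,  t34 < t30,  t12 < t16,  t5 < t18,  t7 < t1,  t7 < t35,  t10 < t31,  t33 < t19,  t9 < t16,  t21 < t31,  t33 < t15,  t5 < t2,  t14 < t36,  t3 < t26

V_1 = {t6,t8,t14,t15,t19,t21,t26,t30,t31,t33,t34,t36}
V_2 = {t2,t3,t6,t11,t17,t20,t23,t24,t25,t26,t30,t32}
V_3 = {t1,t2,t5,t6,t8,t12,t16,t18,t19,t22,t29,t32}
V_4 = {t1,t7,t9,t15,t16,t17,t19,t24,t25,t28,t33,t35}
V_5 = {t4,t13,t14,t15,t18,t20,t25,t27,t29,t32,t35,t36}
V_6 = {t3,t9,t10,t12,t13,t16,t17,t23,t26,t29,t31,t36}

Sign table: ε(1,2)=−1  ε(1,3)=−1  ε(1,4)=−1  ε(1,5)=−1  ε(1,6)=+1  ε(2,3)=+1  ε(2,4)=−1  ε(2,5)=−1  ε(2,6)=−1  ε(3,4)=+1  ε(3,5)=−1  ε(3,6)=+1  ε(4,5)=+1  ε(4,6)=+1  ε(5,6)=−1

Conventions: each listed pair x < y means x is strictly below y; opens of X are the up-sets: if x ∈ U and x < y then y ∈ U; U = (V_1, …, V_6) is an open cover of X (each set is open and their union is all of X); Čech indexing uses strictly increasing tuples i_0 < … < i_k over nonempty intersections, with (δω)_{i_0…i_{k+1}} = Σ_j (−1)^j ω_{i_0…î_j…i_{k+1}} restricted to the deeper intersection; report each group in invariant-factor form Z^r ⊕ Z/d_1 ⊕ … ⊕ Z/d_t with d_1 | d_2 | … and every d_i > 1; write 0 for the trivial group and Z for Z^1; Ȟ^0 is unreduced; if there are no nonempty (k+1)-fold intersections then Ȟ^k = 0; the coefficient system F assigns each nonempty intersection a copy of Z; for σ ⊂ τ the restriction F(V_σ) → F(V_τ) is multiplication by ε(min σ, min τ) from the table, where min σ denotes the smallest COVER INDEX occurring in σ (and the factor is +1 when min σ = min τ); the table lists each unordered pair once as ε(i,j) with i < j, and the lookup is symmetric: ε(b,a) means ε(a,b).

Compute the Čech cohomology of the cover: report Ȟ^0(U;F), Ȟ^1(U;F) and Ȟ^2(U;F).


nerve simplices:
  V12={t6,t26,t30} V13={t6,t8,t19} V14={t15,t19,t33} V15={t14,t15,t36} V16={t26,t31,t36} V23={t2,t6,t32} V24={t17,t24,t25} V25={t20,t25,t32} V26={t3,t17,t23,t26} V34={t1,t16,t19} V35={t18,t29,t32} V36={t12,t16,t29} V45={t15,t25,t35} V46={t9,t16,t17} V56={t13,t29,t36}
  V123={t6} V126={t26} V134={t19} V145={t15} V156={t36} V235={t32} V245={t25} V246={t17} V346={t16} V356={t29}
C dims 6,15,10; δ0: rk 6, SNF 1^5·2; δ1: rk 9, SNF 1^9
degree 0: 6−6−0 = 0 → Ȟ^0 ≅ 0
degree 1: 15−9−6 = 0 plus torsion [2] → Ȟ^1 ≅ Z/2
degree 2: 10−0−9 = 1 → Ȟ^2 ≅ Z

Ȟ^0 = 0, Ȟ^1 = Z/2, Ȟ^2 = Z


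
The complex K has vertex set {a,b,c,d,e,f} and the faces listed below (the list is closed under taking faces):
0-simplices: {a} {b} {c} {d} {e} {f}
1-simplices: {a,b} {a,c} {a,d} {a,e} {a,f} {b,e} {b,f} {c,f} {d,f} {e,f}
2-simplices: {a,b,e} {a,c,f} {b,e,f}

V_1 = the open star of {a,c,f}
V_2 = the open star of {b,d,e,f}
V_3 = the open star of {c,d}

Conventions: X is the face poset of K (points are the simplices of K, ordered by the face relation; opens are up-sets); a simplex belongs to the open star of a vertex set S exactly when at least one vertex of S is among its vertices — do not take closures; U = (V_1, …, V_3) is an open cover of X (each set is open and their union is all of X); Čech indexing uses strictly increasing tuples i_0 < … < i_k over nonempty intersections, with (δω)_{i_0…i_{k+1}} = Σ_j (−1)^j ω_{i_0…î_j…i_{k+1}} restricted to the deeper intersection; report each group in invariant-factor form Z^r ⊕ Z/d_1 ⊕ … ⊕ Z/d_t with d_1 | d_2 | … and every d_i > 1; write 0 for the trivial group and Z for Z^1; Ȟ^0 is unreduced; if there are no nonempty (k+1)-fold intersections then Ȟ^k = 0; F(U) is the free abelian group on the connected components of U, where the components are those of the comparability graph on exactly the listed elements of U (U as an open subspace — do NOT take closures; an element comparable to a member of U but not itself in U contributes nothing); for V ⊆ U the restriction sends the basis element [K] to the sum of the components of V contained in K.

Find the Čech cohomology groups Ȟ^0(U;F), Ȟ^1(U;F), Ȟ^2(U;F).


nonempty intersections:
  V1={{a},{c},{f},{a,b},{a,c},{a,d},{a,e},{a,f},{b,f},{c,f},{d,f},{e,f},{a,b,e},{a,c,f},{b,e,f}} V2={{b},{d},{e},{f},{a,b},{a,d},{a,e},{a,f},{b,e},{b,f},{c,f},{d,f},{e,f},{a,b,e},{a,c,f},{b,e,f}} V3={{c},{d},{a,c},{a,d},{c,f},{d,f},{a,c,f}}
  V12={{f},{a,b},{a,d},{a,e},{a,f},{b,f},{c,f},{d,f},{e,f},{a,b,e},{a,c,f},{b,e,f}} V13={{c},{a,c},{a,d},{c,f},{d,f},{a,c,f}} V23={{d},{a,d},{c,f},{d,f},{a,c,f}}
  V123={{a,d},{c,f},{d,f},{a,c,f}}
components per intersection:
  V1: {{a},{c},{f},{a,b},{a,c},{a,d},{a,e},{a,f},{b,f},{c,f},{d,f},{e,f},{a,b,e},{a,c,f},{b,e,f}}
  V2: {{b},{d},{e},{f},{a,b},{a,d},{a,e},{a,f},{b,e},{b,f},{c,f},{d,f},{e,f},{a,b,e},{a,c,f},{b,e,f}}
  V3: {{c},{a,c},{c,f},{a,c,f}} {{d},{a,d},{d,f}}
  V12: {{f},{a,f},{b,f},{c,f},{d,f},{e,f},{a,c,f},{b,e,f}} {{a,b},{a,e},{a,b,e}} {{a,d}}
  V13: {{c},{a,c},{c,f},{a,c,f}} {{a,d}} {{d,f}}
  V23: {{d},{a,d},{d,f}} {{c,f},{a,c,f}}
  V123: {{a,d}} {{c,f},{a,c,f}} {{d,f}}
C dims 4,8,3; δ0: rk 3, SNF 1^3; δ1: rk 3, SNF 1^3
Ȟ^0: (4−3)−0=1 ⇒ Z
Ȟ^1: (8−3)−3=2 ⇒ Z^2
Ȟ^2: (3−0)−3=0 ⇒ 0

Ȟ^0 ≅ Z; Ȟ^1 ≅ Z^2; Ȟ^2 ≅ 0


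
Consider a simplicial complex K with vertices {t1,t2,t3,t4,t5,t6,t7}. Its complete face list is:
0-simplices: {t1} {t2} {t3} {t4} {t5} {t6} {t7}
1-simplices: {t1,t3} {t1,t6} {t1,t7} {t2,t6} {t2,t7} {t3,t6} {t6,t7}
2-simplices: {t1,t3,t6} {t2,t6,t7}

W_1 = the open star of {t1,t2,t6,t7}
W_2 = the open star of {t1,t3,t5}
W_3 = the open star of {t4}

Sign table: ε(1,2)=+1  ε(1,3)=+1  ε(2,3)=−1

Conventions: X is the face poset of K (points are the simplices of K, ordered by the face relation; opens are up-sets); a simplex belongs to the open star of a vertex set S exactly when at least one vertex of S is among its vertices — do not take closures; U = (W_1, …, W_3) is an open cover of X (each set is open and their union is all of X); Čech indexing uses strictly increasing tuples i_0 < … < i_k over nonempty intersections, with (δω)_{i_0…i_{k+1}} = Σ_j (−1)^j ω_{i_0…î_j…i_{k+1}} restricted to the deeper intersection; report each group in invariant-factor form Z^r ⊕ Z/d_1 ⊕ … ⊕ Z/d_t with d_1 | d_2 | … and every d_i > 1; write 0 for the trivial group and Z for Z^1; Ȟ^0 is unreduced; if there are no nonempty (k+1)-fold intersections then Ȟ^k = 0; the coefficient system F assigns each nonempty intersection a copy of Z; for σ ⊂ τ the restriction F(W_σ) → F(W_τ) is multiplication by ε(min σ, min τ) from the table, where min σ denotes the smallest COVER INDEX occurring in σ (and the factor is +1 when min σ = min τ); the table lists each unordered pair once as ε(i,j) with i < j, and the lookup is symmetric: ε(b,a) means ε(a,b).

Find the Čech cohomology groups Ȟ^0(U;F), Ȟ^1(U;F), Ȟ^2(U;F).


Ȟ^0(U;F) ≅ Z^2, Ȟ^1(U;F) ≅ 0 and Ȟ^2(U;F) ≅ 0

intersection data:
  W1={{t1},{t2},{t6},{t7},{t1,t3},{t1,t6},{t1,t7},{t2,t6},{t2,t7},{t3,t6},{t6,t7},{t1,t3,t6},{t2,t6,t7}} W2={{t1},{t3},{t5},{t1,t3},{t1,t6},{t1,t7},{t3,t6},{t1,t3,t6}} W3={{t4}}
  W12={{t1},{t1,t3},{t1,t6},{t1,t7},{t3,t6},{t1,t3,t6}}
C dims 3,1; δ0: rk 1, SNF 1^1
Ȟ^0 = (3 − 1) − 0 = 2, so Ȟ^0 ≅ Z^2
Ȟ^1 = (1 − 0) − 1 = 0, so Ȟ^1 ≅ 0
Ȟ^2 = (0 − 0) − 0 = 0, so Ȟ^2 ≅ 0


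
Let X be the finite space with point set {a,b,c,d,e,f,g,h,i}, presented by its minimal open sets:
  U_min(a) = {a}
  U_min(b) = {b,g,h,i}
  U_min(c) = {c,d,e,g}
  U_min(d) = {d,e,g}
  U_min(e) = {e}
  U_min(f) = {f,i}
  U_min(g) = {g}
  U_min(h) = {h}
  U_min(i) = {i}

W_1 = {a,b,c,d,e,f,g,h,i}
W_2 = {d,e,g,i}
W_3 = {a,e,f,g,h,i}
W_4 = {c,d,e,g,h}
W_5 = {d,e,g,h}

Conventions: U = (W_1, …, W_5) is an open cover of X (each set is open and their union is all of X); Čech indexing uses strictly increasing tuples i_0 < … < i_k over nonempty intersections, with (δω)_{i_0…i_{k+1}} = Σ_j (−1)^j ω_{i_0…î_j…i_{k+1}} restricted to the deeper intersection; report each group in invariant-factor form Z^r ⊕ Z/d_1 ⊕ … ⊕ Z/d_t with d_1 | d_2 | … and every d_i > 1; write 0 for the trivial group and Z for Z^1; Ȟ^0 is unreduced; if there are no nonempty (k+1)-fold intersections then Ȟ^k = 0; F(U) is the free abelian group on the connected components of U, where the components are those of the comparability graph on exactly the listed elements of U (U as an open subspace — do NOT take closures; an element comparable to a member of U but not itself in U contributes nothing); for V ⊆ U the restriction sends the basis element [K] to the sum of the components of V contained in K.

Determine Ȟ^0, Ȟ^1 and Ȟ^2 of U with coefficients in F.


cover nerve:
  W12={d,e,g,i} W13={a,e,f,g,h,i} W14={c,d,e,g,h} W15={d,e,g,h} W23={e,g,i} W24={d,e,g} W25={d,e,g} W34={e,g,h} W35={e,g,h} W45={d,e,g,h}
  W123={e,g,i} W124={d,e,g} W125={d,e,g} W134={e,g,h} W135={e,g,h} W145={d,e,g,h} W234={e,g} W235={e,g} W245={d,e,g} W345={e,g,h}
  W1234={e,g} W1235={e,g} W1245={d,e,g} W1345={e,g,h} W2345={e,g}
  W12345={e,g}
components per intersection:
  W1: {a} {b,c,d,e,f,g,h,i}
  W2: {d,e,g} {i}
  W3: {a} {e} {f,i} {g} {h}
  W4: {c,d,e,g} {h}
  W5: {d,e,g} {h}
  W12: {d,e,g} {i}
  W13: {a} {e} {f,i} {g} {h}
  W14: {c,d,e,g} {h}
  W15: {d,e,g} {h}
  W23: {e} {g} {i}
  W24: {d,e,g}
  W25: {d,e,g}
  W34: {e} {g} {h}
  W35: {e} {g} {h}
  W45: {d,e,g} {h}
  W123: {e} {g} {i}
  W124: {d,e,g}
  W125: {d,e,g}
  W134: {e} {g} {h}
  W135: {e} {g} {h}
  W145: {d,e,g} {h}
  W234: {e} {g}
  W235: {e} {g}
  W245: {d,e,g}
  W345: {e} {g} {h}
  W1234: {e} {g}
  W1235: {e} {g}
  W1245: {d,e,g}
  W1345: {e} {g} {h}
  W2345: {e} {g}
  W12345: {e} {g}
C dims 13,24,21,10; δ0: rk 11, SNF 1^11; δ1: rk 13, SNF 1^13; δ2: rk 8, SNF 1^8
Ȟ^0: (13−11)−0=2 ⇒ Z^2
Ȟ^1: (24−13)−11=0 ⇒ 0
Ȟ^2: (21−8)−13=0 ⇒ 0

Ȟ^0 = Z^2,  Ȟ^1 = 0,  Ȟ^2 = 0


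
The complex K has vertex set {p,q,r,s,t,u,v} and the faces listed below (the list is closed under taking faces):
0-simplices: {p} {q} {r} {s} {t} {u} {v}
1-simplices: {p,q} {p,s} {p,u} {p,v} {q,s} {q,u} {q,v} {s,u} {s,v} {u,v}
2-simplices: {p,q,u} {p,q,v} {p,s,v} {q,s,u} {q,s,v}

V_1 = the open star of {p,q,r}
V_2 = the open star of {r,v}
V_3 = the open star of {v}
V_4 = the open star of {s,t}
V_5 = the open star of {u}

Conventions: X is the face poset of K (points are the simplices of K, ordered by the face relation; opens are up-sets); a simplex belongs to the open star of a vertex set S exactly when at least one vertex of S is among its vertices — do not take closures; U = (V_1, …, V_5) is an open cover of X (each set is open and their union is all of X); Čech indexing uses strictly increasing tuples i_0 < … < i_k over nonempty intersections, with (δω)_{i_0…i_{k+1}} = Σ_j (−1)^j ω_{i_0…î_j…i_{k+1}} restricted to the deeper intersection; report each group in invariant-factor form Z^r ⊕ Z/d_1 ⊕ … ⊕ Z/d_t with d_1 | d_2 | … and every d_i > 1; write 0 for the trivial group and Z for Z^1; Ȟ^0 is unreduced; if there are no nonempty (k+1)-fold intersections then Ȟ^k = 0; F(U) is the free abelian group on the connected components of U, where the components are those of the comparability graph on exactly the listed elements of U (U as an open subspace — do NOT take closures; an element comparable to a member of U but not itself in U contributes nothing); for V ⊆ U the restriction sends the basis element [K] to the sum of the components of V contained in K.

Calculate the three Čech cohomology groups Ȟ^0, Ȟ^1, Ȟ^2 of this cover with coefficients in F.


Ȟ^0 = Z^3, Ȟ^1 = Z and Ȟ^2 = 0

nonempty overlaps:
  V1={{p},{q},{r},{p,q},{p,s},{p,u},{p,v},{q,s},{q,u},{q,v},{p,q,u},{p,q,v},{p,s,v},{q,s,u},{q,s,v}} V2={{r},{v},{p,v},{q,v},{s,v},{u,v},{p,q,v},{p,s,v},{q,s,v}} V3={{v},{p,v},{q,v},{s,v},{u,v},{p,q,v},{p,s,v},{q,s,v}} V4={{s},{t},{p,s},{q,s},{s,u},{s,v},{p,s,v},{q,s,u},{q,s,v}} V5={{u},{p,u},{q,u},{s,u},{u,v},{p,q,u},{q,s,u}}
  V12={{r},{p,v},{q,v},{p,q,v},{p,s,v},{q,s,v}} V13={{p,v},{q,v},{p,q,v},{p,s,v},{q,s,v}} V14={{p,s},{q,s},{p,s,v},{q,s,u},{q,s,v}} V15={{p,u},{q,u},{p,q,u},{q,s,u}} V23={{v},{p,v},{q,v},{s,v},{u,v},{p,q,v},{p,s,v},{q,s,v}} V24={{s,v},{p,s,v},{q,s,v}} V25={{u,v}} V34={{s,v},{p,s,v},{q,s,v}} V35={{u,v}} V45={{s,u},{q,s,u}}
  V123={{p,v},{q,v},{p,q,v},{p,s,v},{q,s,v}} V124={{p,s,v},{q,s,v}} V134={{p,s,v},{q,s,v}} V145={{q,s,u}} V234={{s,v},{p,s,v},{q,s,v}} V235={{u,v}}
  V1234={{p,s,v},{q,s,v}}
components per intersection:
  V1: {{p},{q},{p,q},{p,s},{p,u},{p,v},{q,s},{q,u},{q,v},{p,q,u},{p,q,v},{p,s,v},{q,s,u},{q,s,v}} {{r}}
  V2: {{r}} {{v},{p,v},{q,v},{s,v},{u,v},{p,q,v},{p,s,v},{q,s,v}}
  V3: {{v},{p,v},{q,v},{s,v},{u,v},{p,q,v},{p,s,v},{q,s,v}}
  V4: {{s},{p,s},{q,s},{s,u},{s,v},{p,s,v},{q,s,u},{q,s,v}} {{t}}
  V5: {{u},{p,u},{q,u},{s,u},{u,v},{p,q,u},{q,s,u}}
  V12: {{r}} {{p,v},{q,v},{p,q,v},{p,s,v},{q,s,v}}
  V13: {{p,v},{q,v},{p,q,v},{p,s,v},{q,s,v}}
  V14: {{p,s},{p,s,v}} {{q,s},{q,s,u},{q,s,v}}
  V15: {{p,u},{q,u},{p,q,u},{q,s,u}}
  V23: {{v},{p,v},{q,v},{s,v},{u,v},{p,q,v},{p,s,v},{q,s,v}}
  V24: {{s,v},{p,s,v},{q,s,v}}
  V25: {{u,v}}
  V34: {{s,v},{p,s,v},{q,s,v}}
  V35: {{u,v}}
  V45: {{s,u},{q,s,u}}
  V123: {{p,v},{q,v},{p,q,v},{p,s,v},{q,s,v}}
  V124: {{p,s,v}} {{q,s,v}}
  V134: {{p,s,v}} {{q,s,v}}
  V145: {{q,s,u}}
  V234: {{s,v},{p,s,v},{q,s,v}}
  V235: {{u,v}}
  V1234: {{p,s,v}} {{q,s,v}}
C dims 8,12,8,2; δ0: rk 5, SNF 1^5; δ1: rk 6, SNF 1^6; δ2: rk 2, SNF 1^2
degree 0: 8−5−0 = 3 → Ȟ^0 ≅ Z^3
degree 1: 12−6−5 = 1 → Ȟ^1 ≅ Z
degree 2: 8−2−6 = 0 → Ȟ^2 ≅ 0


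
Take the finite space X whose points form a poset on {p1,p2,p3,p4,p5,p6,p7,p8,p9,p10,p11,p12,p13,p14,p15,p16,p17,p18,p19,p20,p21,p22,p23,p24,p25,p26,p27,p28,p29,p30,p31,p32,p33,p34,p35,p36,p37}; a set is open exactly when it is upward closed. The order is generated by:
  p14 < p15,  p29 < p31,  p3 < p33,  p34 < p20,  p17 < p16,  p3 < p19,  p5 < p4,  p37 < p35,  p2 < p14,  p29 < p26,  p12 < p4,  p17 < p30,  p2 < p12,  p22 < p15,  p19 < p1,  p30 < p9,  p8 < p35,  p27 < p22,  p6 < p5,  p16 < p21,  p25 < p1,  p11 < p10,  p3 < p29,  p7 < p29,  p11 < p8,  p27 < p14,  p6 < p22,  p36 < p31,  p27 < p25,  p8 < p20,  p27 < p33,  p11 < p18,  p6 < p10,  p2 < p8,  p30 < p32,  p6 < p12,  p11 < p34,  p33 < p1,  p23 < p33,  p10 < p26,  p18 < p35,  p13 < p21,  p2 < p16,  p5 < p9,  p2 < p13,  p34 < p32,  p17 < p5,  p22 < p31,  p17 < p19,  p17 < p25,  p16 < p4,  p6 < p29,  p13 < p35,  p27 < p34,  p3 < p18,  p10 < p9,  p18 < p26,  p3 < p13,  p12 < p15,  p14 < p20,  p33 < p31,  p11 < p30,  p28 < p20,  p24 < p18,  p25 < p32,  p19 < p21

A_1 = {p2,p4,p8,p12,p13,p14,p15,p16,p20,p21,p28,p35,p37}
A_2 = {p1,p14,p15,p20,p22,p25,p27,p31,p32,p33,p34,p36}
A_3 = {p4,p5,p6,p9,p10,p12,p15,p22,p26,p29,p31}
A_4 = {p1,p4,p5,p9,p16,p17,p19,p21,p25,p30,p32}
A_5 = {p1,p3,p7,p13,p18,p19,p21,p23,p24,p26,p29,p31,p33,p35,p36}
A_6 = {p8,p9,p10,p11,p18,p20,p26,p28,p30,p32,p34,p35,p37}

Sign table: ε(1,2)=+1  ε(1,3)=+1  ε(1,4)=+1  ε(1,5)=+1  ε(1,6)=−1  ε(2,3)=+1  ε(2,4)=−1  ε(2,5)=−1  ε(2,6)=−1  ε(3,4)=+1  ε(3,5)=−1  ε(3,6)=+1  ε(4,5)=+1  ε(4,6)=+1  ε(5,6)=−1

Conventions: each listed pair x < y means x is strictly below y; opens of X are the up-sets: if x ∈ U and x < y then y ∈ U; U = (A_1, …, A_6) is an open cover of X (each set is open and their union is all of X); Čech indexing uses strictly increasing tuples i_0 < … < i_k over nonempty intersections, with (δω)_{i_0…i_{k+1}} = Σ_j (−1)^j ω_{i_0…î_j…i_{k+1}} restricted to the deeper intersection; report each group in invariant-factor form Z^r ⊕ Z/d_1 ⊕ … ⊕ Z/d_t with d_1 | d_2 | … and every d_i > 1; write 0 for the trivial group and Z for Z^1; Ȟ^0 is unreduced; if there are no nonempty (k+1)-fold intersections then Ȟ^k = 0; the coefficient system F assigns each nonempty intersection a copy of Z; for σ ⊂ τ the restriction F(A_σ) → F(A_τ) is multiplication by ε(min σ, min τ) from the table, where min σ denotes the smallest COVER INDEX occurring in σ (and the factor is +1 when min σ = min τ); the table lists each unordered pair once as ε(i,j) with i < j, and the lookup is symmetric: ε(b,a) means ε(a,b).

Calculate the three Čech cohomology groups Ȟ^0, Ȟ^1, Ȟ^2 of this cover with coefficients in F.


Ȟ^0(U;F) ≅ 0,  Ȟ^1(U;F) ≅ Z/2,  Ȟ^2(U;F) ≅ Z

cover nerve:
  A12={p14,p15,p20} A13={p4,p12,p15} A14={p4,p16,p21} A15={p13,p21,p35} A16={p8,p20,p28,p35,p37} A23={p15,p22,p31} A24={p1,p25,p32} A25={p1,p31,p33,p36} A26={p20,p32,p34} A34={p4,p5,p9} A35={p26,p29,p31} A36={p9,p10,p26} A45={p1,p19,p21} A46={p9,p30,p32} A56={p18,p26,p35}
  A123={p15} A126={p20} A134={p4} A145={p21} A156={p35} A235={p31} A245={p1} A246={p32} A346={p9} A356={p26}
C dims 6,15,10; δ0: rk 6, SNF 1^5·2; δ1: rk 9, SNF 1^9
Ȟ^0: (6−6)−0=0 ⇒ 0
Ȟ^1: (15−9)−6=0 plus torsion [2] ⇒ Z/2
Ȟ^2: (10−0)−9=1 ⇒ Z


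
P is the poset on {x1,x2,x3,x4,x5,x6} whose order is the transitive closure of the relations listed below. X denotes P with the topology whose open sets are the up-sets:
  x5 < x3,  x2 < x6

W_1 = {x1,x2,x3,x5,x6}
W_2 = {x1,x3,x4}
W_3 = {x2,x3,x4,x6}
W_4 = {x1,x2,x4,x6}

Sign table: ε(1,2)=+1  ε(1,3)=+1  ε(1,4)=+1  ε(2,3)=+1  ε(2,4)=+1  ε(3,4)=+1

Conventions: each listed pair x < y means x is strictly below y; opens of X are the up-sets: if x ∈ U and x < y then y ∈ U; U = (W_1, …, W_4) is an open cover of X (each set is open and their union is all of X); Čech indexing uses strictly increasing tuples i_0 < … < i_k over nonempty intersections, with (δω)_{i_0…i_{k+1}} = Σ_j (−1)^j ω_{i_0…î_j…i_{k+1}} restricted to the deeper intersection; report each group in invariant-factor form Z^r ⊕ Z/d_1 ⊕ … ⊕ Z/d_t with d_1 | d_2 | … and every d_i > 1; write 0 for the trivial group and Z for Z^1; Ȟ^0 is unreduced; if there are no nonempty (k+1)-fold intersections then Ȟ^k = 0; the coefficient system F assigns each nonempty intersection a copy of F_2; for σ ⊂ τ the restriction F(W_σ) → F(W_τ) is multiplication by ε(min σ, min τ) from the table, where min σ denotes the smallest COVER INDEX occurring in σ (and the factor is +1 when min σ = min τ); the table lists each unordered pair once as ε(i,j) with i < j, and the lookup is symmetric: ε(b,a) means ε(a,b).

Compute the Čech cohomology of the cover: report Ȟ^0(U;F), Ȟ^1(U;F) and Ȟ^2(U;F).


nerve simplices:
  W12={x1,x3} W13={x2,x3,x6} W14={x1,x2,x6} W23={x3,x4} W24={x1,x4} W34={x2,x4,x6}
  W123={x3} W124={x1} W134={x2,x6} W234={x4}
C dims 4,6,4; δ0: rk_F2 3; δ1: rk_F2 3
degree 0: 4−3−0 = 1 → Ȟ^0 ≅ Z/2
degree 1: 6−3−3 = 0 → Ȟ^1 ≅ 0
degree 2: 4−0−3 = 1 → Ȟ^2 ≅ Z/2

Ȟ^0 = Z/2, Ȟ^1 = 0, Ȟ^2 = Z/2


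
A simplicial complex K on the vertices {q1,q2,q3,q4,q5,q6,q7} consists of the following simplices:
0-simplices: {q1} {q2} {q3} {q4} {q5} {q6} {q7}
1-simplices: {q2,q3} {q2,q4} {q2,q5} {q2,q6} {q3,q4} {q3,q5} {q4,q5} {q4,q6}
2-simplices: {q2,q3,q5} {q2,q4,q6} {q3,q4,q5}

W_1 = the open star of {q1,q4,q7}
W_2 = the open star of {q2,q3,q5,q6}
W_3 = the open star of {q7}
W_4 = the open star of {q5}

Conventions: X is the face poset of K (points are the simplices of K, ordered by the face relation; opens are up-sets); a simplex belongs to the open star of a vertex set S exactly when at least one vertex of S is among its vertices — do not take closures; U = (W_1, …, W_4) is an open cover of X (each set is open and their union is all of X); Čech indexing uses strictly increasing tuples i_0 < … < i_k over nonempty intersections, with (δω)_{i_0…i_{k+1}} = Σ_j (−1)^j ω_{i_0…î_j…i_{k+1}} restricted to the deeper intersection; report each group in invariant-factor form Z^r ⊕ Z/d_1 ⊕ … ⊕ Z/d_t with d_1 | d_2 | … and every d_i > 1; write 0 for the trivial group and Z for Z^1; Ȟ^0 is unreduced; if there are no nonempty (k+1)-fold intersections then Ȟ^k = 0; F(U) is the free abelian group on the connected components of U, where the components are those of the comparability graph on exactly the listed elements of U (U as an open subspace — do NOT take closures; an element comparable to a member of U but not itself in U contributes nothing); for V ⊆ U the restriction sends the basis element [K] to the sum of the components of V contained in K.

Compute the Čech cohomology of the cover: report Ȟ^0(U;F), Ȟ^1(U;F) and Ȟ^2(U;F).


intersection data:
  W1={{q1},{q4},{q7},{q2,q4},{q3,q4},{q4,q5},{q4,q6},{q2,q4,q6},{q3,q4,q5}} W2={{q2},{q3},{q5},{q6},{q2,q3},{q2,q4},{q2,q5},{q2,q6},{q3,q4},{q3,q5},{q4,q5},{q4,q6},{q2,q3,q5},{q2,q4,q6},{q3,q4,q5}} W3={{q7}} W4={{q5},{q2,q5},{q3,q5},{q4,q5},{q2,q3,q5},{q3,q4,q5}}
  W12={{q2,q4},{q3,q4},{q4,q5},{q4,q6},{q2,q4,q6},{q3,q4,q5}} W13={{q7}} W14={{q4,q5},{q3,q4,q5}} W24={{q5},{q2,q5},{q3,q5},{q4,q5},{q2,q3,q5},{q3,q4,q5}}
  W124={{q4,q5},{q3,q4,q5}}
components per intersection:
  W1: {{q1}} {{q4},{q2,q4},{q3,q4},{q4,q5},{q4,q6},{q2,q4,q6},{q3,q4,q5}} {{q7}}
  W2: {{q2},{q3},{q5},{q6},{q2,q3},{q2,q4},{q2,q5},{q2,q6},{q3,q4},{q3,q5},{q4,q5},{q4,q6},{q2,q3,q5},{q2,q4,q6},{q3,q4,q5}}
  W3: {{q7}}
  W4: {{q5},{q2,q5},{q3,q5},{q4,q5},{q2,q3,q5},{q3,q4,q5}}
  W12: {{q2,q4},{q4,q6},{q2,q4,q6}} {{q3,q4},{q4,q5},{q3,q4,q5}}
  W13: {{q7}}
  W14: {{q4,q5},{q3,q4,q5}}
  W24: {{q5},{q2,q5},{q3,q5},{q4,q5},{q2,q3,q5},{q3,q4,q5}}
  W124: {{q4,q5},{q3,q4,q5}}
C dims 6,5,1; δ0: rk 3, SNF 1^3; δ1: rk 1, SNF 1^1
Ȟ^0 = (6 − 3) − 0 = 3, so Ȟ^0 ≅ Z^3
Ȟ^1 = (5 − 1) − 3 = 1, so Ȟ^1 ≅ Z
Ȟ^2 = (1 − 0) − 1 = 0, so Ȟ^2 ≅ 0

Ȟ^0 = Z^3, Ȟ^1 = Z, Ȟ^2 = 0


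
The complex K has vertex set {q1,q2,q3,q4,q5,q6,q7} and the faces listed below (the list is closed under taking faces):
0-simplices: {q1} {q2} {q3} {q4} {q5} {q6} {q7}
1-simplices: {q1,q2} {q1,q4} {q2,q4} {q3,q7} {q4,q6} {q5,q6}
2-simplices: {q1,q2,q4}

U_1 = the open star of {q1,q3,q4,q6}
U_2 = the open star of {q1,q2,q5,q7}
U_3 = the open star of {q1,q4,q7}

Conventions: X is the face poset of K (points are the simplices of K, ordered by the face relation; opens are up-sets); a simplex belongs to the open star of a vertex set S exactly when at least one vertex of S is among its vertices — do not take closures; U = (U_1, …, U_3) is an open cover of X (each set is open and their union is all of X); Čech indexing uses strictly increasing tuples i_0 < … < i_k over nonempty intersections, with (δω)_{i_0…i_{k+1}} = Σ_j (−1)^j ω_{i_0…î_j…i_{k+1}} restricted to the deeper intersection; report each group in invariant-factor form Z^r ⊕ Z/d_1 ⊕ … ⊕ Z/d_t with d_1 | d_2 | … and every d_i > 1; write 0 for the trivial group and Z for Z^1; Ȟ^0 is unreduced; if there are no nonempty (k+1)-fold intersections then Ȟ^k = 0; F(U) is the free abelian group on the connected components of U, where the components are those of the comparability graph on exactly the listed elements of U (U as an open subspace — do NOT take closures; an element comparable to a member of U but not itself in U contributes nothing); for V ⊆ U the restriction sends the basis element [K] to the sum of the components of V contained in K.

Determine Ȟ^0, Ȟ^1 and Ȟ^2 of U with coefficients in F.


cover nerve:
  U1={{q1},{q3},{q4},{q6},{q1,q2},{q1,q4},{q2,q4},{q3,q7},{q4,q6},{q5,q6},{q1,q2,q4}} U2={{q1},{q2},{q5},{q7},{q1,q2},{q1,q4},{q2,q4},{q3,q7},{q5,q6},{q1,q2,q4}} U3={{q1},{q4},{q7},{q1,q2},{q1,q4},{q2,q4},{q3,q7},{q4,q6},{q1,q2,q4}}
  U12={{q1},{q1,q2},{q1,q4},{q2,q4},{q3,q7},{q5,q6},{q1,q2,q4}} U13={{q1},{q4},{q1,q2},{q1,q4},{q2,q4},{q3,q7},{q4,q6},{q1,q2,q4}} U23={{q1},{q7},{q1,q2},{q1,q4},{q2,q4},{q3,q7},{q1,q2,q4}}
  U123={{q1},{q1,q2},{q1,q4},{q2,q4},{q3,q7},{q1,q2,q4}}
components per intersection:
  U1: {{q1},{q4},{q6},{q1,q2},{q1,q4},{q2,q4},{q4,q6},{q5,q6},{q1,q2,q4}} {{q3},{q3,q7}}
  U2: {{q1},{q2},{q1,q2},{q1,q4},{q2,q4},{q1,q2,q4}} {{q5},{q5,q6}} {{q7},{q3,q7}}
  U3: {{q1},{q4},{q1,q2},{q1,q4},{q2,q4},{q4,q6},{q1,q2,q4}} {{q7},{q3,q7}}
  U12: {{q1},{q1,q2},{q1,q4},{q2,q4},{q1,q2,q4}} {{q3,q7}} {{q5,q6}}
  U13: {{q1},{q4},{q1,q2},{q1,q4},{q2,q4},{q4,q6},{q1,q2,q4}} {{q3,q7}}
  U23: {{q1},{q1,q2},{q1,q4},{q2,q4},{q1,q2,q4}} {{q7},{q3,q7}}
  U123: {{q1},{q1,q2},{q1,q4},{q2,q4},{q1,q2,q4}} {{q3,q7}}
C dims 7,7,2; δ0: rk 5, SNF 1^5; δ1: rk 2, SNF 1^2
Ȟ^0: (7−5)−0=2 ⇒ Z^2
Ȟ^1: (7−2)−5=0 ⇒ 0
Ȟ^2: (2−0)−2=0 ⇒ 0

Ȟ^0(U;F) ≅ Z^2,  Ȟ^1(U;F) ≅ 0,  Ȟ^2(U;F) ≅ 0


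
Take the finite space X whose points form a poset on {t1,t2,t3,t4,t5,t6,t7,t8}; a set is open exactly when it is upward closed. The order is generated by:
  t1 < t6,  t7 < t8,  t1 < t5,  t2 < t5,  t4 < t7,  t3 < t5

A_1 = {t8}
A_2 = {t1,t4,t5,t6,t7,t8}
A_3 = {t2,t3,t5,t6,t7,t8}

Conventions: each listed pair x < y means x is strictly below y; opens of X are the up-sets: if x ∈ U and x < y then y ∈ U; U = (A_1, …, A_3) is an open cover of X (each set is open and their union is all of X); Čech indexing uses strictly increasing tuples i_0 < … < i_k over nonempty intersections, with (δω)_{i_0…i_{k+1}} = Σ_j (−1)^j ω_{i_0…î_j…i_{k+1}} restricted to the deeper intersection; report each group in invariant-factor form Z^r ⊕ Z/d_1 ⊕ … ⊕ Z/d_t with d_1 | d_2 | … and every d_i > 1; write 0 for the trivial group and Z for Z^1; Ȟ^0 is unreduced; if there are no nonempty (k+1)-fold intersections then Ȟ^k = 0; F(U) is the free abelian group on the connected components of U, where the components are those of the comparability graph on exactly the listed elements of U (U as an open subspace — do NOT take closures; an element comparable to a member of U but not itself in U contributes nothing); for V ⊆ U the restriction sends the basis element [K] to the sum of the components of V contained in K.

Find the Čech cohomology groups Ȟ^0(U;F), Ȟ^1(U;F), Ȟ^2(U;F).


nerve simplices:
  A12={t8} A13={t8} A23={t5,t6,t7,t8}
  A123={t8}
components per intersection:
  A1: {t8}
  A2: {t1,t5,t6} {t4,t7,t8}
  A3: {t2,t3,t5} {t6} {t7,t8}
  A12: {t8}
  A13: {t8}
  A23: {t5} {t6} {t7,t8}
  A123: {t8}
C dims 6,5,1; δ0: rk 4, SNF 1^4; δ1: rk 1, SNF 1^1
degree 0: 6−4−0 = 2 → Ȟ^0 ≅ Z^2
degree 1: 5−1−4 = 0 → Ȟ^1 ≅ 0
degree 2: 1−0−1 = 0 → Ȟ^2 ≅ 0

Ȟ^0(U;F) ≅ Z^2, Ȟ^1(U;F) ≅ 0 and Ȟ^2(U;F) ≅ 0


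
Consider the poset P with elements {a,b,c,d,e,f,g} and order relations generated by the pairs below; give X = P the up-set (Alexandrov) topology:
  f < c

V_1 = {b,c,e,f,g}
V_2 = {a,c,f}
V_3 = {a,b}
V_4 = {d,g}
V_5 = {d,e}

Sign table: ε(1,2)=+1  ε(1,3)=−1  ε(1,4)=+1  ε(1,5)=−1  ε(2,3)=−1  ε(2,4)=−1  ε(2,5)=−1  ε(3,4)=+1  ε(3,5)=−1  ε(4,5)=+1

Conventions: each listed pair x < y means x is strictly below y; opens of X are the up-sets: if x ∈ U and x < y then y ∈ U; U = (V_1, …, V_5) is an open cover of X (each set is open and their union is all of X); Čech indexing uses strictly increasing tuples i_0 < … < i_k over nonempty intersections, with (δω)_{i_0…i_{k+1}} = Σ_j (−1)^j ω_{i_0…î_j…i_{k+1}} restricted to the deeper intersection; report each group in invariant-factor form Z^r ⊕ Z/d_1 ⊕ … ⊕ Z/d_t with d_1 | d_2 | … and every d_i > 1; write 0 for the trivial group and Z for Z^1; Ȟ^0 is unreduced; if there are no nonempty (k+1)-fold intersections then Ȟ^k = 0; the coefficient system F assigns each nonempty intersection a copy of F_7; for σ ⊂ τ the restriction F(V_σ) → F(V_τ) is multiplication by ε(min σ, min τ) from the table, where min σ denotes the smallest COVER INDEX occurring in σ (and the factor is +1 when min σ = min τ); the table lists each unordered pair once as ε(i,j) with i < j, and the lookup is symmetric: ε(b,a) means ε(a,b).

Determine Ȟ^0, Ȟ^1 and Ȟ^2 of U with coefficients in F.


nerve of the cover:
  V12={c,f} V13={b} V14={g} V15={e} V23={a} V45={d}
C dims 5,6; δ0: rk_F7 5
Ȟ^0 = (5 − 5) − 0 = 0, so Ȟ^0 ≅ 0
Ȟ^1 = (6 − 0) − 5 = 1, so Ȟ^1 ≅ Z/7
Ȟ^2 = (0 − 0) − 0 = 0, so Ȟ^2 ≅ 0

Ȟ^0 ≅ 0, Ȟ^1 ≅ Z/7 and Ȟ^2 ≅ 0


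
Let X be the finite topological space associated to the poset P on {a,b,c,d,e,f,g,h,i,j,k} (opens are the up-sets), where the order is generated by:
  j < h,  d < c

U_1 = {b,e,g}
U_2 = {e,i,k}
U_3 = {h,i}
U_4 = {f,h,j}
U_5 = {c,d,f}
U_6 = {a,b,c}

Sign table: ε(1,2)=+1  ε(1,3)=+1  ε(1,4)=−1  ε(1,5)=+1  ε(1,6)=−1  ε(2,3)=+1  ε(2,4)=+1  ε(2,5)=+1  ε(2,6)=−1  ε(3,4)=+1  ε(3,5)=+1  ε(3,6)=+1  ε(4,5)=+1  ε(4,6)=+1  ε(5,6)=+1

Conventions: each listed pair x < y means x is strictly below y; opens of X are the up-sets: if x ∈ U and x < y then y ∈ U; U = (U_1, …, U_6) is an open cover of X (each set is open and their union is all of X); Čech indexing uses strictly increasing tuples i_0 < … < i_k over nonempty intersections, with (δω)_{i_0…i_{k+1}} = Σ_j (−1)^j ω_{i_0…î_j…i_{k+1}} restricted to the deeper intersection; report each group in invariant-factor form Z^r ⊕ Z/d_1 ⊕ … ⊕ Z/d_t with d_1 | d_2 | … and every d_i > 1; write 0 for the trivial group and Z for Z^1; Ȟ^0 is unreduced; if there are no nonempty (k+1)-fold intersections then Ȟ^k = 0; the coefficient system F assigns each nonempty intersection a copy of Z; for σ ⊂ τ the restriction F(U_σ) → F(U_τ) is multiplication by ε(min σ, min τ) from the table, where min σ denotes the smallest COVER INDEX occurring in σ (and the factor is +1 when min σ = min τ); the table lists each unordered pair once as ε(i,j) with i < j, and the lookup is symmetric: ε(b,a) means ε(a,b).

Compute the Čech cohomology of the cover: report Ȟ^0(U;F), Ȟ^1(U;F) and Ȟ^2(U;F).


Ȟ^0(U;F) ≅ 0; Ȟ^1(U;F) ≅ Z/2; Ȟ^2(U;F) ≅ 0

intersection data:
  U12={e} U16={b} U23={i} U34={h} U45={f} U56={c}
C dims 6,6; δ0: rk 6, SNF 1^5·2
Ȟ^0 = (6 − 6) − 0 = 0, so Ȟ^0 ≅ 0
Ȟ^1 = (6 − 0) − 6 = 0 plus torsion [2], so Ȟ^1 ≅ Z/2
Ȟ^2 = (0 − 0) − 0 = 0, so Ȟ^2 ≅ 0


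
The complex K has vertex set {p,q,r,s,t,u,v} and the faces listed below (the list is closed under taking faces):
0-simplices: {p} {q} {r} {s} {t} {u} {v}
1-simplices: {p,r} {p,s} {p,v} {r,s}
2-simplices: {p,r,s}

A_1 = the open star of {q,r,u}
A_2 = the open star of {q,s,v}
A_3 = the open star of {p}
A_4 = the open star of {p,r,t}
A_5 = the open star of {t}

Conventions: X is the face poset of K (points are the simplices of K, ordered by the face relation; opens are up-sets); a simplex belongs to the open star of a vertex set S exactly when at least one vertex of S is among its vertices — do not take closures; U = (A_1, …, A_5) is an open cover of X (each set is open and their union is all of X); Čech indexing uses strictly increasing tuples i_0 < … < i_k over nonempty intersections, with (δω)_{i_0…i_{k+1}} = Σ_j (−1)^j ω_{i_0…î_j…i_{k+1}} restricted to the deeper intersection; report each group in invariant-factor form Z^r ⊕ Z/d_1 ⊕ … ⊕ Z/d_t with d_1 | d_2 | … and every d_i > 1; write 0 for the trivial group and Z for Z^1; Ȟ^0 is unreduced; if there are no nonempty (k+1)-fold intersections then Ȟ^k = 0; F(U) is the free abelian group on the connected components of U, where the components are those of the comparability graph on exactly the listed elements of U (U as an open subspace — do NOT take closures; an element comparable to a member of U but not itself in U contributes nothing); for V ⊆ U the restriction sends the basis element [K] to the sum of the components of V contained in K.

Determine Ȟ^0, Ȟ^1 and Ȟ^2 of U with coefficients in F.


Ȟ^0(U;F) ≅ Z^4, Ȟ^1(U;F) ≅ 0 and Ȟ^2(U;F) ≅ 0

nonempty intersections:
  A1={{q},{r},{u},{p,r},{r,s},{p,r,s}} A2={{q},{s},{v},{p,s},{p,v},{r,s},{p,r,s}} A3={{p},{p,r},{p,s},{p,v},{p,r,s}} A4={{p},{r},{t},{p,r},{p,s},{p,v},{r,s},{p,r,s}} A5={{t}}
  A12={{q},{r,s},{p,r,s}} A13={{p,r},{p,r,s}} A14={{r},{p,r},{r,s},{p,r,s}} A23={{p,s},{p,v},{p,r,s}} A24={{p,s},{p,v},{r,s},{p,r,s}} A34={{p},{p,r},{p,s},{p,v},{p,r,s}} A45={{t}}
  A123={{p,r,s}} A124={{r,s},{p,r,s}} A134={{p,r},{p,r,s}} A234={{p,s},{p,v},{p,r,s}}
  A1234={{p,r,s}}
components per intersection:
  A1: {{q}} {{r},{p,r},{r,s},{p,r,s}} {{u}}
  A2: {{q}} {{s},{p,s},{r,s},{p,r,s}} {{v},{p,v}}
  A3: {{p},{p,r},{p,s},{p,v},{p,r,s}}
  A4: {{p},{r},{p,r},{p,s},{p,v},{r,s},{p,r,s}} {{t}}
  A5: {{t}}
  A12: {{q}} {{r,s},{p,r,s}}
  A13: {{p,r},{p,r,s}}
  A14: {{r},{p,r},{r,s},{p,r,s}}
  A23: {{p,s},{p,r,s}} {{p,v}}
  A24: {{p,s},{r,s},{p,r,s}} {{p,v}}
  A34: {{p},{p,r},{p,s},{p,v},{p,r,s}}
  A45: {{t}}
  A123: {{p,r,s}}
  A124: {{r,s},{p,r,s}}
  A134: {{p,r},{p,r,s}}
  A234: {{p,s},{p,r,s}} {{p,v}}
  A1234: {{p,r,s}}
C dims 10,10,5,1; δ0: rk 6, SNF 1^6; δ1: rk 4, SNF 1^4; δ2: rk 1, SNF 1^1
Ȟ^0: (10−6)−0=4 ⇒ Z^4
Ȟ^1: (10−4)−6=0 ⇒ 0
Ȟ^2: (5−1)−4=0 ⇒ 0


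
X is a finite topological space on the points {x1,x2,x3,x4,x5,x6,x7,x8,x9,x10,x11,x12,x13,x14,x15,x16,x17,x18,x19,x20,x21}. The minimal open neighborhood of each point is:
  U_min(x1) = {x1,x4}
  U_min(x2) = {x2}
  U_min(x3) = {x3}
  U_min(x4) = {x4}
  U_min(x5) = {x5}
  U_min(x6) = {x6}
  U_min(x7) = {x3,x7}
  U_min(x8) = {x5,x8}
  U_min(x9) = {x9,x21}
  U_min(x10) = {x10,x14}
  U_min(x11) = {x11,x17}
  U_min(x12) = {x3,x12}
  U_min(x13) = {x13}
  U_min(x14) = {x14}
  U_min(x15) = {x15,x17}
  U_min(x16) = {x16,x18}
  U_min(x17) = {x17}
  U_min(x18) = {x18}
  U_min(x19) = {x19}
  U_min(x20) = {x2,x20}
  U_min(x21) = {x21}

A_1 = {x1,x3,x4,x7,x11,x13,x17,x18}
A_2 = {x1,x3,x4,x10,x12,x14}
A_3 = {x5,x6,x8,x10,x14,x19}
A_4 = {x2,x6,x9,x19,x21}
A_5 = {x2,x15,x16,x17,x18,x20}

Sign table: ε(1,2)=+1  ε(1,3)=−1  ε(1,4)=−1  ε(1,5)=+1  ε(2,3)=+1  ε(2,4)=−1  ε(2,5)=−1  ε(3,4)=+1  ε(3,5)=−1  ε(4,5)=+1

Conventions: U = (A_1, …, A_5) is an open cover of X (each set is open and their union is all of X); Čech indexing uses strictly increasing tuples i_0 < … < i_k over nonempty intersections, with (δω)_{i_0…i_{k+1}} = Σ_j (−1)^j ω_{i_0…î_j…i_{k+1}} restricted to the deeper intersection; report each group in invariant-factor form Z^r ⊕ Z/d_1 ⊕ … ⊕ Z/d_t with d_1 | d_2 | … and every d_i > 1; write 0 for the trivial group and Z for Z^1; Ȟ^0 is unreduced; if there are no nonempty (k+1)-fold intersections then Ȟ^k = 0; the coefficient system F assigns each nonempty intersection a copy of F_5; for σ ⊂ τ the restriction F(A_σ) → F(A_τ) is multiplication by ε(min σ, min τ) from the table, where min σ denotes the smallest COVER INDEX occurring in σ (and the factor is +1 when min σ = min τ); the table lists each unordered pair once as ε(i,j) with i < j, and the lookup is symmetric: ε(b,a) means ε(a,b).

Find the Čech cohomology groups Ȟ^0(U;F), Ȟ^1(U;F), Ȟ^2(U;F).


nerve simplices:
  A12={x1,x3,x4} A15={x17,x18} A23={x10,x14} A34={x6,x19} A45={x2}
C dims 5,5; δ0: rk_F5 4
degree 0: 5−4−0 = 1 → Ȟ^0 ≅ Z/5
degree 1: 5−0−4 = 1 → Ȟ^1 ≅ Z/5
degree 2: 0−0−0 = 0 → Ȟ^2 ≅ 0

Ȟ^0(U;F) ≅ Z/5; Ȟ^1(U;F) ≅ Z/5; Ȟ^2(U;F) ≅ 0


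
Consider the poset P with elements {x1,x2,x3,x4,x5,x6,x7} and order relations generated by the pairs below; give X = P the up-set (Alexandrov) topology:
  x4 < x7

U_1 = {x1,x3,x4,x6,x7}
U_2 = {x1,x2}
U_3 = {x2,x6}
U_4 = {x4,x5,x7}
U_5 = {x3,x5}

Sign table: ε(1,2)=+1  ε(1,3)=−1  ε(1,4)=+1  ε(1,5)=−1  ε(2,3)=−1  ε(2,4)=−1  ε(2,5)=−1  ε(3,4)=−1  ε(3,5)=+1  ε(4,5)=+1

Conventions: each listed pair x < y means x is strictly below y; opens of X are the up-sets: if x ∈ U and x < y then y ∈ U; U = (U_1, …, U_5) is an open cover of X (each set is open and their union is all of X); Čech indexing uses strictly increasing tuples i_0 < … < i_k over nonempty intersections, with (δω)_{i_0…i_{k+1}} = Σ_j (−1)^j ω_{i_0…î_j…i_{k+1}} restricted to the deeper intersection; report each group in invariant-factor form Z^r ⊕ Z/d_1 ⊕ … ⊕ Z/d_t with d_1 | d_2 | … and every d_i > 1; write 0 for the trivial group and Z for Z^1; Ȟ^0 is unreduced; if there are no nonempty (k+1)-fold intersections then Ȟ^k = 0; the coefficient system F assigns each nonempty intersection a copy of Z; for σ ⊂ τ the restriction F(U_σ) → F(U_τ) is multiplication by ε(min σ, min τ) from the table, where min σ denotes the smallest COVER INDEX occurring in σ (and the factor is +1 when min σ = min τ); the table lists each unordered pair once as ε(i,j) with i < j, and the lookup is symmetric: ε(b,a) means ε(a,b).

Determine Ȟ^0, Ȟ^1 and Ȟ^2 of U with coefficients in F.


Ȟ^0(U;F) ≅ 0, Ȟ^1(U;F) ≅ Z ⊕ Z/2 and Ȟ^2(U;F) ≅ 0

intersection data:
  U12={x1} U13={x6} U14={x4,x7} U15={x3} U23={x2} U45={x5}
C dims 5,6; δ0: rk 5, SNF 1^4·2
Ȟ^0 = (5 − 5) − 0 = 0, so Ȟ^0 ≅ 0
Ȟ^1 = (6 − 0) − 5 = 1 plus torsion [2], so Ȟ^1 ≅ Z ⊕ Z/2
Ȟ^2 = (0 − 0) − 0 = 0, so Ȟ^2 ≅ 0
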